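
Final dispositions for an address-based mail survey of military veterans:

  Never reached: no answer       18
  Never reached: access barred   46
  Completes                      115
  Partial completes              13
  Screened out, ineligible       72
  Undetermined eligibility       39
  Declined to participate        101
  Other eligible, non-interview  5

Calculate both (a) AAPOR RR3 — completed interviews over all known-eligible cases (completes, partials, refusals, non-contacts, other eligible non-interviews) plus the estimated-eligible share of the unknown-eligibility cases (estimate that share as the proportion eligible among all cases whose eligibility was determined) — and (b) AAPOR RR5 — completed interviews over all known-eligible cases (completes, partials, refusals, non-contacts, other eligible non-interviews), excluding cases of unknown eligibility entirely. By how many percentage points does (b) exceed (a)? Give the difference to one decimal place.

No answer / not reached = 18 + 46 = 64
Numerator: 115
Determined eligible: 115 + 13 + 101 + 64 + 5 = 298
e = 298 / (298 + 72) = 298 / 370 = 0.8054
e × U: 0.8054 × 39 = 31.41
Base: 298 + 31.41 = 329.41
RR3 = 115 / 329.41 = 0.3491
Base: 115 + 13 + 101 + 64 + 5 = 298
RR5 = 115 / 298 = 0.3859
Difference = 38.59 − 34.91 = 3.68 percentage points

3.7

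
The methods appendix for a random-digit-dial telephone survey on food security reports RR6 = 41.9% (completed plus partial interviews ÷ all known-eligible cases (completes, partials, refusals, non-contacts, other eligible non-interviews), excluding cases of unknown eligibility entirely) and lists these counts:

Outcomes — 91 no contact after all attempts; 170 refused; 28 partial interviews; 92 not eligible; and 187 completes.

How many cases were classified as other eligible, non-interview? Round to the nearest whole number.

Numerator → 187 + 28 = 215
RR6 = 215 / D = 0.419
D = 215 / 0.419 = 513.1
Rest of base = 476
other eligible, non-interview = 513.1 − 476 ≈ 37

37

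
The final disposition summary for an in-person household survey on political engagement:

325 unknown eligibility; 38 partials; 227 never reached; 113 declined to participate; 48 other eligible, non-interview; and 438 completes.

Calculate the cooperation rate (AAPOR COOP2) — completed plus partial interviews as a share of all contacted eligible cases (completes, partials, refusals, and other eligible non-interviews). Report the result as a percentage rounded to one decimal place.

Numerator = 438 + 38 = 476
Denom = 438 + 38 + 113 + 48 = 637
COOP2 = 476 / 637 = 0.7473

74.7%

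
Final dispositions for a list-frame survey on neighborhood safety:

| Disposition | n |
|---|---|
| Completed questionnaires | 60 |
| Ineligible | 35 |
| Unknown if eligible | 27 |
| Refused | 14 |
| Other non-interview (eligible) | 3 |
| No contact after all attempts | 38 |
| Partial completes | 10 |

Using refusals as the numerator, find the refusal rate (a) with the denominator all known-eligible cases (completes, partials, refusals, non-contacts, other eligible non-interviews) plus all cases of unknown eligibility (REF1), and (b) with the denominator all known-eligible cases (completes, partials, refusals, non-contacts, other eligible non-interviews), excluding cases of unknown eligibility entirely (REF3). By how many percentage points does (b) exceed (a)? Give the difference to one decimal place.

2.0

Num = 14
Base = 60 + 10 + 14 + 38 + 3 + 27 = 152
REF1 = 14 / 152 = 0.0921
Base = 60 + 10 + 14 + 38 + 3 = 125
REF3 = 14 / 125 = 0.1120
Difference = 11.20 − 9.21 = 1.99 percentage points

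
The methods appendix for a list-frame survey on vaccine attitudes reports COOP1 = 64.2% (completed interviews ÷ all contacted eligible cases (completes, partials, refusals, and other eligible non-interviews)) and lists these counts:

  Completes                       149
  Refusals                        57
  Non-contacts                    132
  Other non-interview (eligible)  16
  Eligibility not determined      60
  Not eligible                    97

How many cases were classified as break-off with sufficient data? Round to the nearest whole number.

COOP1 = 149 / D = 0.642
D = 149 / 0.642 = 232.1
Rest of base = 222
break-off with sufficient data = 232.1 − 222 ≈ 10

10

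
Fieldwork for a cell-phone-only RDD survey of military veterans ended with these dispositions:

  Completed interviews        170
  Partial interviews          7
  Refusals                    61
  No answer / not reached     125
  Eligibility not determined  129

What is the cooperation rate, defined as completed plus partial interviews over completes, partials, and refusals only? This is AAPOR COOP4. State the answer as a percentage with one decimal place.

Top: 170 + 7 = 177
Denom: 170 + 7 + 61 = 238
COOP4 = 177 / 238 = 0.7437

74.4%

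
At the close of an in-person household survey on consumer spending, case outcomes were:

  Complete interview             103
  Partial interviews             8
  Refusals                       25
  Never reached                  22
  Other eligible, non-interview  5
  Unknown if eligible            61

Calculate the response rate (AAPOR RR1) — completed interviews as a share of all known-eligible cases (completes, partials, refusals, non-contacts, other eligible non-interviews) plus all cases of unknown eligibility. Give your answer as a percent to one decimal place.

Top → 103
Base → 103 + 8 + 25 + 22 + 5 + 61 = 224
RR1 = 103 / 224 = 0.4598

46.0%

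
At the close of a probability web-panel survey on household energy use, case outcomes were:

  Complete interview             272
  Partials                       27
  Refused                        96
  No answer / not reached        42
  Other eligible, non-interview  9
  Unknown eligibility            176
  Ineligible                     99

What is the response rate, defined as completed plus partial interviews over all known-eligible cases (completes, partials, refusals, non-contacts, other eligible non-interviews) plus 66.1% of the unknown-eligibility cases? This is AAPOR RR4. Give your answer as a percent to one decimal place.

Top: 272 + 27 = 299
Known eligible: 272 + 27 + 96 + 42 + 9 = 446
e × U: 0.6610 × 176 = 116.34
Denominator: 446 + 116.34 = 562.34
RR4 = 299 / 562.34 = 0.5317

53.2%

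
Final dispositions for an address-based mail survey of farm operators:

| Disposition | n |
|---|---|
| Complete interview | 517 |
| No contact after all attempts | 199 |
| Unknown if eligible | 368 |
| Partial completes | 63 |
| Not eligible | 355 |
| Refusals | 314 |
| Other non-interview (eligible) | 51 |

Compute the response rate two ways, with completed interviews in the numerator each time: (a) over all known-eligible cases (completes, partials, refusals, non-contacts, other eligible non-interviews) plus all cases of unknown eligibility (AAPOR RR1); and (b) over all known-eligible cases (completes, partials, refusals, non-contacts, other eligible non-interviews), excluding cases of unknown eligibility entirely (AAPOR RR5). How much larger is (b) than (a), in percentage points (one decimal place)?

Num = 517
Denom = 517 + 63 + 314 + 199 + 51 + 368 = 1512
RR1 = 517 / 1512 = 0.3419
Denom = 517 + 63 + 314 + 199 + 51 = 1144
RR5 = 517 / 1144 = 0.4519
Difference = 45.19 − 34.19 = 11.00 percentage points

11.0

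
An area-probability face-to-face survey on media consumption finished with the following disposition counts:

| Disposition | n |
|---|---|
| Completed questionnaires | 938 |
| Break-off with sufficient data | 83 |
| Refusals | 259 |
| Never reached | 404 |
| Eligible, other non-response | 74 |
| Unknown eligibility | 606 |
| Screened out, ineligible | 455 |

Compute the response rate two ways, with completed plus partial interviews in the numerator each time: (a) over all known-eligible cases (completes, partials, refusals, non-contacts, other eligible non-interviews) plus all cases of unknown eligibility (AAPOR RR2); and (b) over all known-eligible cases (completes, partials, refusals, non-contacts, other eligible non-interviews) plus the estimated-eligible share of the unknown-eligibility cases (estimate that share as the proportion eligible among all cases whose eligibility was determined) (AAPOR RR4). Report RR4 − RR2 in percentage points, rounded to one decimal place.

Top: 938 + 83 = 1021
Base: 938 + 83 + 259 + 404 + 74 + 606 = 2364
RR2 = 1021 / 2364 = 0.4319
Known eligible: 938 + 83 + 259 + 404 + 74 = 1758
e = 1758 / (1758 + 455) = 1758 / 2213 = 0.7944
Eligible share of unknowns: 0.7944 × 606 = 481.41
Base: 1758 + 481.41 = 2239.41
RR4 = 1021 / 2239.41 = 0.4559
Difference = 45.59 − 43.19 = 2.40 percentage points

2.4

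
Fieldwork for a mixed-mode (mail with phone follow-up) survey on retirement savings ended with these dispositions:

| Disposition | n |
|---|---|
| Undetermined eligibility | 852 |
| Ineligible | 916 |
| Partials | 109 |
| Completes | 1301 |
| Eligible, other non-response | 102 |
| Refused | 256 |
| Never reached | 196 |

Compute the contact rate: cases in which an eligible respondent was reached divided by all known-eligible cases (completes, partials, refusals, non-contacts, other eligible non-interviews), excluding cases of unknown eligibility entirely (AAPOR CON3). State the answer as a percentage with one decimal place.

90.0%

Numerator = 1301 + 109 + 256 + 102 = 1768
Denominator = 1301 + 109 + 256 + 196 + 102 = 1964
CON3 = 1768 / 1964 = 0.9002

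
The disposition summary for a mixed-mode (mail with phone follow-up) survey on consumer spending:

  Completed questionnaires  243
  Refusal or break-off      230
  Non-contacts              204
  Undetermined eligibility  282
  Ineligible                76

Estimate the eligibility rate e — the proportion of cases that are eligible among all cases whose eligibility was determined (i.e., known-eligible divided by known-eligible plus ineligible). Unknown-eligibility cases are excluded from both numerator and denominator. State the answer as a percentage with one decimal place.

Known eligible: 243 + 230 + 204 = 677
e = 677 / (677 + 76) = 677 / 753 = 0.8991

89.9%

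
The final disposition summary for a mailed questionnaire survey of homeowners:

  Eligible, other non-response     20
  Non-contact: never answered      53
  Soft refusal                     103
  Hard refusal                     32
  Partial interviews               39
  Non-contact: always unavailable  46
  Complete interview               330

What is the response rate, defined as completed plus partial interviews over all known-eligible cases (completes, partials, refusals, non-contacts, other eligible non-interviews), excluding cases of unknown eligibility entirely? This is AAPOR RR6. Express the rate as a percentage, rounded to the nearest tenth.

Refusal or break-off = 32 + 103 = 135
No answer / not reached = 53 + 46 = 99
Numerator → 330 + 39 = 369
Base → 330 + 39 + 135 + 99 + 20 = 623
RR6 = 369 / 623 = 0.5923

59.2%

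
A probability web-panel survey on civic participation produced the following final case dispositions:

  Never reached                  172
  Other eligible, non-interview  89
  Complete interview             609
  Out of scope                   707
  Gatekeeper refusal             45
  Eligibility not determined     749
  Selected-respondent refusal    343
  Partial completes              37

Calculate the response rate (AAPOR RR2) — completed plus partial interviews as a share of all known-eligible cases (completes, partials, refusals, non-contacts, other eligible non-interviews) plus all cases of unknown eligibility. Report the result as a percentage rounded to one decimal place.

31.6%

Declined to participate = 45 + 343 = 388
Top → 609 + 37 = 646
Denominator → 609 + 37 + 388 + 172 + 89 + 749 = 2044
RR2 = 646 / 2044 = 0.3160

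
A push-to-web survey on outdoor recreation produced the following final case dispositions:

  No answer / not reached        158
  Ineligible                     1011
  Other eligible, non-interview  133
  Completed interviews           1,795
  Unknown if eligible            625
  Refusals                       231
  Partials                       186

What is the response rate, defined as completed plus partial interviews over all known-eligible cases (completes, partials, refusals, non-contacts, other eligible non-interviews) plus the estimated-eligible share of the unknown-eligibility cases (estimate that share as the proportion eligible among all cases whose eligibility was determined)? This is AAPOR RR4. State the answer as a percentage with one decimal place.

67.2%

Num: 1795 + 186 = 1981
Eligible (known): 1795 + 186 + 231 + 158 + 133 = 2503
e = 2503 / (2503 + 1011) = 2503 / 3514 = 0.7123
Estimated eligible among unknowns: 0.7123 × 625 = 445.19
Denom: 2503 + 445.19 = 2948.19
RR4 = 1981 / 2948.19 = 0.6719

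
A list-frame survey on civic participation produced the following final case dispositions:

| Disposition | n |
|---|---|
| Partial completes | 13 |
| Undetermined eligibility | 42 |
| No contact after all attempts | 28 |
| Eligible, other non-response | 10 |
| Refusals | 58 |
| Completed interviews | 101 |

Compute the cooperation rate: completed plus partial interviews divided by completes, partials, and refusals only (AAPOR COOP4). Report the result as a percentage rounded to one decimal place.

Numerator = 101 + 13 = 114
Base = 101 + 13 + 58 = 172
COOP4 = 114 / 172 = 0.6628

66.3%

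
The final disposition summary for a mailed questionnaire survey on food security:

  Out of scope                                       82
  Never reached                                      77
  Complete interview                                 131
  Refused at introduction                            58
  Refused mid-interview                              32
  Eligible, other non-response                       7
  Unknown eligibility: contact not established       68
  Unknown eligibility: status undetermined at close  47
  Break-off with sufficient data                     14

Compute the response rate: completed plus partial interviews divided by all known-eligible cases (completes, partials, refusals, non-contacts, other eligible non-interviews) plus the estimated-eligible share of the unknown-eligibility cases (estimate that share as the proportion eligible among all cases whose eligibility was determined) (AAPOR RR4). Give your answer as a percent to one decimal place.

35.3%

Declined to participate = 58 + 32 = 90
Eligibility not determined = 68 + 47 = 115
Top → 131 + 14 = 145
Known eligible → 131 + 14 + 90 + 77 + 7 = 319
e = 319 / (319 + 82) = 319 / 401 = 0.7955
Eligible share of unknowns → 0.7955 × 115 = 91.48
Denominator → 319 + 91.48 = 410.48
RR4 = 145 / 410.48 = 0.3532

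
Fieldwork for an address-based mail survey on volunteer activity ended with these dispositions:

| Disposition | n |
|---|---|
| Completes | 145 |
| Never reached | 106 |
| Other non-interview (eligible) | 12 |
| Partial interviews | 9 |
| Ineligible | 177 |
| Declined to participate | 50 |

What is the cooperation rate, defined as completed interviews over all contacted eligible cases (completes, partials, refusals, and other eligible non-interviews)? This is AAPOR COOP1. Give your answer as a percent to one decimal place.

Numerator → 145
Base → 145 + 9 + 50 + 12 = 216
COOP1 = 145 / 216 = 0.6713

67.1%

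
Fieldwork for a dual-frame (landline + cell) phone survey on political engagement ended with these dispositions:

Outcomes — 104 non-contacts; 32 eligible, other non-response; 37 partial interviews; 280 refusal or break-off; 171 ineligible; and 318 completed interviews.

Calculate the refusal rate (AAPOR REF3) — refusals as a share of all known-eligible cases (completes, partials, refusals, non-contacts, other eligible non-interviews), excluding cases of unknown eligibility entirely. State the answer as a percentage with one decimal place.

Numerator: 280
Denom: 318 + 37 + 280 + 104 + 32 = 771
REF3 = 280 / 771 = 0.3632

36.3%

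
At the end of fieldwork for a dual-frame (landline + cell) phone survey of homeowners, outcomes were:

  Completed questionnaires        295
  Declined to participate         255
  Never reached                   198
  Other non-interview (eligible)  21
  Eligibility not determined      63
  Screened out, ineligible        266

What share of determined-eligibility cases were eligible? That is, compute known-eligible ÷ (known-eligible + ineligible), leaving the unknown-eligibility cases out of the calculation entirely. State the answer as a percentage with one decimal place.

Known eligible: 295 + 255 + 198 + 21 = 769
e = 769 / (769 + 266) = 769 / 1035 = 0.7430

74.3%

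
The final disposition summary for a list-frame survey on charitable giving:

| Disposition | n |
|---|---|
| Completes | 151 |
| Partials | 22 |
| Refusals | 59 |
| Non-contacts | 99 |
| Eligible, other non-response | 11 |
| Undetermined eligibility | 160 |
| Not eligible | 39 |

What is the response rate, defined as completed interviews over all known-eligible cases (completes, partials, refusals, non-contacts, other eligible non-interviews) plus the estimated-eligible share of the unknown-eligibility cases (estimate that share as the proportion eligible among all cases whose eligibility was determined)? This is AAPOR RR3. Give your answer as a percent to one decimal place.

31.1%

Numerator → 151
Determined eligible → 151 + 22 + 59 + 99 + 11 = 342
e = 342 / (342 + 39) = 342 / 381 = 0.8976
Eligible share of unknowns → 0.8976 × 160 = 143.62
Denominator → 342 + 143.62 = 485.62
RR3 = 151 / 485.62 = 0.3109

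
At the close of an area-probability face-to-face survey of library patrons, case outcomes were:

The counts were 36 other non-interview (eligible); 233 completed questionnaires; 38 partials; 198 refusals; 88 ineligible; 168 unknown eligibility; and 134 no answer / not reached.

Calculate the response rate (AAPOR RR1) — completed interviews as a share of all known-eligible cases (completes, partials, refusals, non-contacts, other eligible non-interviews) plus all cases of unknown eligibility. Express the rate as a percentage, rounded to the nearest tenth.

Numerator: 233
Denominator: 233 + 38 + 198 + 134 + 36 + 168 = 807
RR1 = 233 / 807 = 0.2887

28.9%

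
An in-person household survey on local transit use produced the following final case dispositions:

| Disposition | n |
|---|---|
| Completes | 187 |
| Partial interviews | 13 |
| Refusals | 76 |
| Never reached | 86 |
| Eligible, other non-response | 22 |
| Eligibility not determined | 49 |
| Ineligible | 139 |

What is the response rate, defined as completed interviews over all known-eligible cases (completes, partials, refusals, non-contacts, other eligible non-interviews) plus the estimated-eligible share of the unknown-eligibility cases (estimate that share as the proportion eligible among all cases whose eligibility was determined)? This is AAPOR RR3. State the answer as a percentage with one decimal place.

Numerator → 187
Determined eligible → 187 + 13 + 76 + 86 + 22 = 384
e = 384 / (384 + 139) = 384 / 523 = 0.7342
Estimated eligible among unknowns → 0.7342 × 49 = 35.98
Denominator → 384 + 35.98 = 419.98
RR3 = 187 / 419.98 = 0.4453

44.5%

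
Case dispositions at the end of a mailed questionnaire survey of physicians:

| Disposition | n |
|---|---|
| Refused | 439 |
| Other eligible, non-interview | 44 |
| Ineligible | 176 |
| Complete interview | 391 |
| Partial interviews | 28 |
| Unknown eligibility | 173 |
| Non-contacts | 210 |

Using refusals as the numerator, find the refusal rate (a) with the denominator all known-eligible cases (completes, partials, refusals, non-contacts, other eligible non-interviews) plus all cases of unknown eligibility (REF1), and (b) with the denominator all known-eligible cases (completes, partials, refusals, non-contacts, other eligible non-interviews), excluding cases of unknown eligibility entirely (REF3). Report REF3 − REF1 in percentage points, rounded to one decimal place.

5.3

Top = 439
Denominator = 391 + 28 + 439 + 210 + 44 + 173 = 1285
REF1 = 439 / 1285 = 0.3416
Denominator = 391 + 28 + 439 + 210 + 44 = 1112
REF3 = 439 / 1112 = 0.3948
Difference = 39.48 − 34.16 = 5.32 percentage points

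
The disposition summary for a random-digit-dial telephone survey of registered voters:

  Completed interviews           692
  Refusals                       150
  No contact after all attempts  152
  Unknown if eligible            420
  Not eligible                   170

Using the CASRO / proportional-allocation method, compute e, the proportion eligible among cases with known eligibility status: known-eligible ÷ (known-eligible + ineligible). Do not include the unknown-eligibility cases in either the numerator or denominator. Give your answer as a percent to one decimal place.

Eligible (known) = 692 + 150 + 152 = 994
e = 994 / (994 + 170) = 994 / 1164 = 0.8540

85.4%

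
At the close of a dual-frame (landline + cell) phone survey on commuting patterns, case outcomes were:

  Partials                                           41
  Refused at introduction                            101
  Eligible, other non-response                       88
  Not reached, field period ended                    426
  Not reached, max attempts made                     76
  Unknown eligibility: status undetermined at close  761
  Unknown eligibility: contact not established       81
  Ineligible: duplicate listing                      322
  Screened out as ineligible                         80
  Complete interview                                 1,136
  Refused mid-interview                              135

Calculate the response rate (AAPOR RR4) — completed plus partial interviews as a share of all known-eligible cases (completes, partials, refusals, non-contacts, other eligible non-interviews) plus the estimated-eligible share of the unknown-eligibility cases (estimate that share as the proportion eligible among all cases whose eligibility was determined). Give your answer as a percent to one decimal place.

Declined to participate = 101 + 135 = 236
No contact after all attempts = 426 + 76 = 502
Eligibility not determined = 81 + 761 = 842
Screened out, ineligible = 80 + 322 = 402
Top → 1136 + 41 = 1177
Determined eligible → 1136 + 41 + 236 + 502 + 88 = 2003
e = 2003 / (2003 + 402) = 2003 / 2405 = 0.8328
Estimated eligible among unknowns → 0.8328 × 842 = 701.22
Denominator → 2003 + 701.22 = 2704.22
RR4 = 1177 / 2704.22 = 0.4352

43.5%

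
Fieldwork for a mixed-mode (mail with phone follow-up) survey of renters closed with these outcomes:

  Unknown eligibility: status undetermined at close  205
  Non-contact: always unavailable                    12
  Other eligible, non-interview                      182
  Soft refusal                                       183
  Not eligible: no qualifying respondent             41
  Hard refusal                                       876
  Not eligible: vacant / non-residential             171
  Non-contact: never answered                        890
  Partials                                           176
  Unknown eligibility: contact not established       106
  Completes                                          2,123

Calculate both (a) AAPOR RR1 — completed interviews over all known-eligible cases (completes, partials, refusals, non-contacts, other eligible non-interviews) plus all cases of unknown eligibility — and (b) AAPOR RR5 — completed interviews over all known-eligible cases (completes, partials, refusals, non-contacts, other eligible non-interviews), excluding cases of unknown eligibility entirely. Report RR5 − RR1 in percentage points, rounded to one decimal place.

Declined to participate = 876 + 183 = 1059
Non-contacts = 890 + 12 = 902
Unknown eligibility = 106 + 205 = 311
Not eligible = 41 + 171 = 212
Numerator: 2123
Denom: 2123 + 176 + 1059 + 902 + 182 + 311 = 4753
RR1 = 2123 / 4753 = 0.4467
Denom: 2123 + 176 + 1059 + 902 + 182 = 4442
RR5 = 2123 / 4442 = 0.4779
Difference = 47.79 − 44.67 = 3.12 percentage points

3.1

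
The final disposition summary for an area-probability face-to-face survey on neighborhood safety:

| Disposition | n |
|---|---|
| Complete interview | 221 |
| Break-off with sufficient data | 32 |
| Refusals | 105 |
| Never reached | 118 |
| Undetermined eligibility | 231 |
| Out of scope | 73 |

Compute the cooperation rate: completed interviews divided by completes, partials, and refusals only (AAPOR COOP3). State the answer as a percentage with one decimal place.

61.7%

Numerator: 221
Denom: 221 + 32 + 105 = 358
COOP3 = 221 / 358 = 0.6173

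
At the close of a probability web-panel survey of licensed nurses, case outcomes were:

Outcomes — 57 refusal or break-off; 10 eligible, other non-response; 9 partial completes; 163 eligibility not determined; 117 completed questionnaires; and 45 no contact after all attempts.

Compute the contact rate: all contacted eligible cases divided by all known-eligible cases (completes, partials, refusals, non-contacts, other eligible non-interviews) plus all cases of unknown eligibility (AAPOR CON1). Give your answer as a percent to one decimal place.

Top: 117 + 9 + 57 + 10 = 193
Base: 117 + 9 + 57 + 45 + 10 + 163 = 401
CON1 = 193 / 401 = 0.4813

48.1%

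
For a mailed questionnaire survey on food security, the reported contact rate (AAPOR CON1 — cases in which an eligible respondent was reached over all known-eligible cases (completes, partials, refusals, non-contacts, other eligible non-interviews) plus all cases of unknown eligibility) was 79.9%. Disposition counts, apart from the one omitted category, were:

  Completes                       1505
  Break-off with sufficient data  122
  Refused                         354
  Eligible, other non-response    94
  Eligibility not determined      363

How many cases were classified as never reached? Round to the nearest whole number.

159

Num → 1505 + 122 + 354 + 94 = 2075
CON1 = 2075 / D = 0.799
D = 2075 / 0.799 = 2597.0
Rest of base = 2438
never reached = 2597.0 − 2438 ≈ 159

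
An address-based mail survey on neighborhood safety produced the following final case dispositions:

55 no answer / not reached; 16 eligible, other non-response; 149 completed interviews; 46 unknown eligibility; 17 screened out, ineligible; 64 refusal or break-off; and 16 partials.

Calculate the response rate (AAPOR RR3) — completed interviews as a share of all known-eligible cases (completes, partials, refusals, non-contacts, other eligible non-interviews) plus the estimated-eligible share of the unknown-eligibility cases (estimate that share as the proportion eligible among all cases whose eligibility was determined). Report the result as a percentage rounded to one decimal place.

43.4%

Top = 149
Known eligible = 149 + 16 + 64 + 55 + 16 = 300
e = 300 / (300 + 17) = 300 / 317 = 0.9464
Eligible share of unknowns = 0.9464 × 46 = 43.53
Denom = 300 + 43.53 = 343.53
RR3 = 149 / 343.53 = 0.4337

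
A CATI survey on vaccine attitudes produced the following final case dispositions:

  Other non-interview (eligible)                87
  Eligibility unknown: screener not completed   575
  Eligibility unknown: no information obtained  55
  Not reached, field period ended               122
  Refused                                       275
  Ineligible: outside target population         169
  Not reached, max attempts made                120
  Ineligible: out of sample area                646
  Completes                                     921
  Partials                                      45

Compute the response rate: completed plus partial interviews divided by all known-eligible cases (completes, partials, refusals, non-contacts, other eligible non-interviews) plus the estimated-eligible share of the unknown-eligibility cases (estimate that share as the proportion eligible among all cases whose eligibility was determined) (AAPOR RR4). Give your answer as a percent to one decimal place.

48.7%

Non-contacts = 122 + 120 = 242
Unknown eligibility = 575 + 55 = 630
Not eligible = 169 + 646 = 815
Numerator = 921 + 45 = 966
Determined eligible = 921 + 45 + 275 + 242 + 87 = 1570
e = 1570 / (1570 + 815) = 1570 / 2385 = 0.6583
Estimated eligible among unknowns = 0.6583 × 630 = 414.73
Denom = 1570 + 414.73 = 1984.73
RR4 = 966 / 1984.73 = 0.4867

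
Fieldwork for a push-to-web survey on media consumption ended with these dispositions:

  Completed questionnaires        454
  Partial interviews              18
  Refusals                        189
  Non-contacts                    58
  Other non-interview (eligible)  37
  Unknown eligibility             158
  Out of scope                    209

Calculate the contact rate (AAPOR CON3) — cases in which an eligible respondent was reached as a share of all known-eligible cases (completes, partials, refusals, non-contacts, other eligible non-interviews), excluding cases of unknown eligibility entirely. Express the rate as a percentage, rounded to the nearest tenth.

Top: 454 + 18 + 189 + 37 = 698
Denom: 454 + 18 + 189 + 58 + 37 = 756
CON3 = 698 / 756 = 0.9233

92.3%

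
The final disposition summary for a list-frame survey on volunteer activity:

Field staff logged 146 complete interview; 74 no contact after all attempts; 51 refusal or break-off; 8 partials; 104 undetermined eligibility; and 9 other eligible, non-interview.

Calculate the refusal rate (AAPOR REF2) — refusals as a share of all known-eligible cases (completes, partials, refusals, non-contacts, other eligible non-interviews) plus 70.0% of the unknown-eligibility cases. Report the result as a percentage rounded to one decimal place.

Numerator = 51
Determined eligible = 146 + 8 + 51 + 74 + 9 = 288
Eligible share of unknowns = 0.7000 × 104 = 72.80
Denominator = 288 + 72.80 = 360.80
REF2 = 51 / 360.80 = 0.1414

14.1%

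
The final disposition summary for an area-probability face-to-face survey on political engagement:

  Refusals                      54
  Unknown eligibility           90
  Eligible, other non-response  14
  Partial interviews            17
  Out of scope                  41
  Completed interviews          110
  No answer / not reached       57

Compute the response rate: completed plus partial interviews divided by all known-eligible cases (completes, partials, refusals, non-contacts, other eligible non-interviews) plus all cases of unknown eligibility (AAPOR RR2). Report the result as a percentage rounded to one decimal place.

37.1%

Top: 110 + 17 = 127
Denom: 110 + 17 + 54 + 57 + 14 + 90 = 342
RR2 = 127 / 342 = 0.3713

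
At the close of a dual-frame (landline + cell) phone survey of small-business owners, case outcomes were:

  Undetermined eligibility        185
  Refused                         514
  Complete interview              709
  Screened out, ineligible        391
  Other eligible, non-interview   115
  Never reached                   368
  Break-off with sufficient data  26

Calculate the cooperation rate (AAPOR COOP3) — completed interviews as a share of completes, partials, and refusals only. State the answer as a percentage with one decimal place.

Num: 709
Base: 709 + 26 + 514 = 1249
COOP3 = 709 / 1249 = 0.5677

56.8%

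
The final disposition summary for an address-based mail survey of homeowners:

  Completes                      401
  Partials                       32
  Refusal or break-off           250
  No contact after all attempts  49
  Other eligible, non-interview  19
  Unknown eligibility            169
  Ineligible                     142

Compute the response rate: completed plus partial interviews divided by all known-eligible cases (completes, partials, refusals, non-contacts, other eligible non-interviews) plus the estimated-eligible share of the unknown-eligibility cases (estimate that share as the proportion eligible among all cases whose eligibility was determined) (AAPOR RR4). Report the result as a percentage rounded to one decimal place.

Top → 401 + 32 = 433
Determined eligible → 401 + 32 + 250 + 49 + 19 = 751
e = 751 / (751 + 142) = 751 / 893 = 0.8410
Estimated eligible among unknowns → 0.8410 × 169 = 142.13
Denom → 751 + 142.13 = 893.13
RR4 = 433 / 893.13 = 0.4848

48.5%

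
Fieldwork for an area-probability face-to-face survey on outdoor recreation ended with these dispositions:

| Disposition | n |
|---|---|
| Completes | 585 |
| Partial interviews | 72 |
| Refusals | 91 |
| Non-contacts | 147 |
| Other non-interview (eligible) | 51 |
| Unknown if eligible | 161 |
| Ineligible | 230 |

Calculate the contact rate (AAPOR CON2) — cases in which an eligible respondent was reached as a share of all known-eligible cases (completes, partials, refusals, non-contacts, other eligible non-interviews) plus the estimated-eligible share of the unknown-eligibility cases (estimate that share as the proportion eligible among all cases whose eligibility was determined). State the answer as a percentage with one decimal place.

74.3%

Numerator: 585 + 72 + 91 + 51 = 799
Known eligible: 585 + 72 + 91 + 147 + 51 = 946
e = 946 / (946 + 230) = 946 / 1176 = 0.8044
Eligible share of unknowns: 0.8044 × 161 = 129.51
Denominator: 946 + 129.51 = 1075.51
CON2 = 799 / 1075.51 = 0.7429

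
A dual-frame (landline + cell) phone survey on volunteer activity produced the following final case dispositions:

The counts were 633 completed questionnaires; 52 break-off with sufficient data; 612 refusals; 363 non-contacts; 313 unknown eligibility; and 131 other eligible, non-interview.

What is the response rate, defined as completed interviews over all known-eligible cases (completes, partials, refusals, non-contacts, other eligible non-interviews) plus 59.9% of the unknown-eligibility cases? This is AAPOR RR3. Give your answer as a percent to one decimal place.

32.0%

Top: 633
Determined eligible: 633 + 52 + 612 + 363 + 131 = 1791
Estimated eligible among unknowns: 0.5990 × 313 = 187.49
Denom: 1791 + 187.49 = 1978.49
RR3 = 633 / 1978.49 = 0.3199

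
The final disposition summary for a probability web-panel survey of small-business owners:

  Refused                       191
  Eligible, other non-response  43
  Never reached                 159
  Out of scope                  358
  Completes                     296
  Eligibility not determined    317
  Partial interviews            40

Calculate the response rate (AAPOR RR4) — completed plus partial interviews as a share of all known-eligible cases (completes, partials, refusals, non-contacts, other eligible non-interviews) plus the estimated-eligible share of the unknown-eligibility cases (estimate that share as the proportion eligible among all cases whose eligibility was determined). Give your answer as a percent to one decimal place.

Num → 296 + 40 = 336
Eligible (known) → 296 + 40 + 191 + 159 + 43 = 729
e = 729 / (729 + 358) = 729 / 1087 = 0.6707
Eligible share of unknowns → 0.6707 × 317 = 212.61
Denominator → 729 + 212.61 = 941.61
RR4 = 336 / 941.61 = 0.3568

35.7%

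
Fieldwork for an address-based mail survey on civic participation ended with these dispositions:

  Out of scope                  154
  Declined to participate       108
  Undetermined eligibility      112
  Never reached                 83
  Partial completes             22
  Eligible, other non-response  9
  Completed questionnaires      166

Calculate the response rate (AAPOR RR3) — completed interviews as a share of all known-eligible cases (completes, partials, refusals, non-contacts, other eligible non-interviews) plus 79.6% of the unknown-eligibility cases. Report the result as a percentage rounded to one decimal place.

Numerator → 166
Known eligible → 166 + 22 + 108 + 83 + 9 = 388
Eligible share of unknowns → 0.7960 × 112 = 89.15
Denominator → 388 + 89.15 = 477.15
RR3 = 166 / 477.15 = 0.3479

34.8%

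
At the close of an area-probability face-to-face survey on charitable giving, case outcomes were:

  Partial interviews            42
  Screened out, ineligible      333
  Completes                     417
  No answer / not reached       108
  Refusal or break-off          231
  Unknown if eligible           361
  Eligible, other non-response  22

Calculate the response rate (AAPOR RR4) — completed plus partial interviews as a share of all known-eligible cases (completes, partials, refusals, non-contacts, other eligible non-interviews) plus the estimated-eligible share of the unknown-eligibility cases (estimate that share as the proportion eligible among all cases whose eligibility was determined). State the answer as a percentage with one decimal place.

Num = 417 + 42 = 459
Determined eligible = 417 + 42 + 231 + 108 + 22 = 820
e = 820 / (820 + 333) = 820 / 1153 = 0.7112
Estimated eligible among unknowns = 0.7112 × 361 = 256.74
Denom = 820 + 256.74 = 1076.74
RR4 = 459 / 1076.74 = 0.4263

42.6%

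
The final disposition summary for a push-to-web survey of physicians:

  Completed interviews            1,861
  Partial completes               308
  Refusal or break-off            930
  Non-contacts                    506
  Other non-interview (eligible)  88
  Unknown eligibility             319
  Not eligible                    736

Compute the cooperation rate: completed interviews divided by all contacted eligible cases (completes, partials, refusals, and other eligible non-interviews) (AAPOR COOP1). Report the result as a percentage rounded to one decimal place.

Num → 1861
Base → 1861 + 308 + 930 + 88 = 3187
COOP1 = 1861 / 3187 = 0.5839

58.4%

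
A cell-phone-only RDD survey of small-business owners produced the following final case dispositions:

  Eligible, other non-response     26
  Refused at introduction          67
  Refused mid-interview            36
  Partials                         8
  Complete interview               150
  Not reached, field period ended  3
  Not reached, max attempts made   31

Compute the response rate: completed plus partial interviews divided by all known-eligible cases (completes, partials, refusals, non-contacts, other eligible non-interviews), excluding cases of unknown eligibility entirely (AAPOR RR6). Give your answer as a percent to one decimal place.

49.2%

Refusal or break-off = 67 + 36 = 103
No answer / not reached = 3 + 31 = 34
Numerator = 150 + 8 = 158
Base = 150 + 8 + 103 + 34 + 26 = 321
RR6 = 158 / 321 = 0.4922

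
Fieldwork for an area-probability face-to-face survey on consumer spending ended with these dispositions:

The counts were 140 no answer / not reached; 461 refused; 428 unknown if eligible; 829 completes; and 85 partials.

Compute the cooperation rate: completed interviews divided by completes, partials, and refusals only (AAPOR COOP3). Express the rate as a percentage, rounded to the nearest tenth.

60.3%

Top: 829
Denom: 829 + 85 + 461 = 1375
COOP3 = 829 / 1375 = 0.6029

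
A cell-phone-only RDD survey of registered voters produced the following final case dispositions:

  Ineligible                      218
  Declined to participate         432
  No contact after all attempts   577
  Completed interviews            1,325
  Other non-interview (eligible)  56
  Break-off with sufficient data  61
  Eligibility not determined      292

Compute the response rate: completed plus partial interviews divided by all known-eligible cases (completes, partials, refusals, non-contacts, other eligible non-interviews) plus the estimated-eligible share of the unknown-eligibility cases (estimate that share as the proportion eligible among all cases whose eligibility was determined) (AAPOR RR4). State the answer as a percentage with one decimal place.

51.0%

Num: 1325 + 61 = 1386
Eligible (known): 1325 + 61 + 432 + 577 + 56 = 2451
e = 2451 / (2451 + 218) = 2451 / 2669 = 0.9183
Eligible share of unknowns: 0.9183 × 292 = 268.14
Denominator: 2451 + 268.14 = 2719.14
RR4 = 1386 / 2719.14 = 0.5097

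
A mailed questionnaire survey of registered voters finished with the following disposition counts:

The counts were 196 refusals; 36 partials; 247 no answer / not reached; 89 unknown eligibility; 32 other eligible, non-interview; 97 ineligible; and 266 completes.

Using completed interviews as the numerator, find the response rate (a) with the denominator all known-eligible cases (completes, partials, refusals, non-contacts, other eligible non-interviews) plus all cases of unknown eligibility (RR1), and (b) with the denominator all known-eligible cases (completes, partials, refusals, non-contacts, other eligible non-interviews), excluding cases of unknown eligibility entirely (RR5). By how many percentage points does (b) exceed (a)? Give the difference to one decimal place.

Numerator: 266
Denom: 266 + 36 + 196 + 247 + 32 + 89 = 866
RR1 = 266 / 866 = 0.3072
Denom: 266 + 36 + 196 + 247 + 32 = 777
RR5 = 266 / 777 = 0.3423
Difference = 34.23 − 30.72 = 3.51 percentage points

3.5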